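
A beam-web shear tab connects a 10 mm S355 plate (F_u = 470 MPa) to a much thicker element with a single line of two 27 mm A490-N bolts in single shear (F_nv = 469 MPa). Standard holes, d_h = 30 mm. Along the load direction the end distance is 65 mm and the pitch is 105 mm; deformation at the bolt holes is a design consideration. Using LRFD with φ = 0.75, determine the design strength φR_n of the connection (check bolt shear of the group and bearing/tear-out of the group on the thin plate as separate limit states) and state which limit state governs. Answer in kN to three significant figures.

403 kN (bolt shear governs)

Bolt shear: A_b = π·27²/4 = 572.6 mm²; R_n = 469 × 572.6 × 2 × 1 / 1000 = 537.1 kN → 0.75 × 537.1 = 403 kN.
Bearing (1.2 l_c t F_u ≤ 2.4 d t F_u): upper limit = 2.4·27·10·470 / 1000 = 304.6 kN.
  Edge l_c = 65 − 30/2 = 50 → r_n = 282 kN; interior l_c = 105 − 30 = 75 → r_n = 304.6 kN.
  R_n,bearing = 1·282 + 1·304.6 = 586.6 kN → 0.75 × 586.6 = 440 kN.
Bolt shear governs: 403 kN.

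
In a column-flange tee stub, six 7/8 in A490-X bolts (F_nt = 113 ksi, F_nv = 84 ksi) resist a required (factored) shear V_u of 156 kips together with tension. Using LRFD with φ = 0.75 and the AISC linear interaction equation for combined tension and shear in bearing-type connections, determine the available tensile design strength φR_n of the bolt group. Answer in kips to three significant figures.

188 kips

A_b = π·0.875²/4 = 0.6013 in²; f_rv = 156 / (6 × 0.6013) = 43.24 ksi.
F'_nt = 1.3 F_nt − (F_nt / φF_nv) f_rv = 1.3·113 − (113/(0.75·84))·43.24 = 69.35 ksi, capped at F_nt → F'_nt = 69.35 ksi.
R_n = F'_nt · A_b · n = 69.35 × 0.6013 × 6 = 250.2 kips.
Design strength φR_n = 0.75 × 250.2 = 188 kips.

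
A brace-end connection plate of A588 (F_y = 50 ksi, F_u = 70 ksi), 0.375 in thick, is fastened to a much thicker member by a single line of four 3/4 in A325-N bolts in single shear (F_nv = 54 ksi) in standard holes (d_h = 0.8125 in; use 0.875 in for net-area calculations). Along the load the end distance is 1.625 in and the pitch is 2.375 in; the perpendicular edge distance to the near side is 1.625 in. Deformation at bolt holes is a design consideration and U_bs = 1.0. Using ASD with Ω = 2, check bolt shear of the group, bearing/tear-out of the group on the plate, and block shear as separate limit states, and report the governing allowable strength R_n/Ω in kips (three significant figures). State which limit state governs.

Bolt shear: A_b = π·0.75²/4 = 0.4418 in²; R_n = 54 × 0.4418 × 4 × 1 = 95.43 kips → 95.43 / 2 = 47.7 kips.
Bearing: edge l_c = 1.219, r_n = 38.39 kips; interior l_c = 1.562, r_n = 47.25 kips; R_n = 38.39 + 3·47.25 = 180.1 kips → 90.1 kips.
Block shear: A_gv = 3.281, A_nv = 2.133, A_nt = 0.4453 in²; R_n = min(0.6F_uA_nv, 0.6F_yA_gv) + U_bs·F_u·A_nt = 120.8 kips → 60.4 kips.
Bolt shear governs: 47.7 kips.

47.7 kips (bolt shear governs)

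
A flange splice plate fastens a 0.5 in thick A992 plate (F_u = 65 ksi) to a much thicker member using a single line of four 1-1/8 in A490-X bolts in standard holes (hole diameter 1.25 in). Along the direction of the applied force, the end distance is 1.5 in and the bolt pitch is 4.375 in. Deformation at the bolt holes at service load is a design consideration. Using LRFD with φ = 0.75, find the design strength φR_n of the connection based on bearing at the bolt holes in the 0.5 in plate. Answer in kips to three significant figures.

223 kips

Per bolt r_n = 1.2 l_c t F_u ≤ 2.4 d t F_u; upper limit = 2.4 × 1.125 × 0.5 × 65 = 87.75 kips.
Edge bolt: l_c = 1.5 − 1.25/2 = 0.875 in → 1.2 × 0.875 × 0.5 × 65 = 34.12 → r_n = 34.12 kips.
Interior bolts: l_c = 4.375 − 1.25 = 3.125 in → 1.2 × 3.125 × 0.5 × 65 = 121.9 → r_n = 87.75 kips.
R_n = 1 × 34.12 + 3 × 87.75 = 297.4 kips.
Design strength φR_n = 0.75 × 297.4 = 223 kips.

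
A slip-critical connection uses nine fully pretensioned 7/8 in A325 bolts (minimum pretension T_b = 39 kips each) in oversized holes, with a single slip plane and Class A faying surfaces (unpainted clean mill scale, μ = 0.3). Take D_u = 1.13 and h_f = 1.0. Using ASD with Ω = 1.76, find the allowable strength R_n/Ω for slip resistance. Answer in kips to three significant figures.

R_n = μ · D_u · h_f · T_b · n_s · n_b = 0.3 × 1.13 × 1.0 × 39 × 1 × 9 = 119 kips.
Allowable strength R_n/Ω = 119 / 1.76 = 67.6 kips.

67.6 kips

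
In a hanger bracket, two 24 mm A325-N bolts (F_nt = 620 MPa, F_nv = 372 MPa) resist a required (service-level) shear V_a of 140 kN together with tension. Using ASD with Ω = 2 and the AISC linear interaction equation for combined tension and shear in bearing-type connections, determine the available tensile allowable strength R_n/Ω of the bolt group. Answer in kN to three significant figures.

131 kN

A_b = π·24²/4 = 452.4 mm²; f_rv = 140 × 1000 / (2 × 452.4) = 154.7 MPa.
F'_nt = 1.3 F_nt − (Ω F_nt / F_nv) f_rv = 1.3·620 − (2·620/372)·154.7 = 290.2 MPa, capped at F_nt → F'_nt = 290.2 MPa.
R_n = F'_nt · A_b · n = 290.2 × 452.4 × 2 / 1000 = 262.6 kN.
Allowable strength R_n/Ω = 262.6 / 2 = 131 kN.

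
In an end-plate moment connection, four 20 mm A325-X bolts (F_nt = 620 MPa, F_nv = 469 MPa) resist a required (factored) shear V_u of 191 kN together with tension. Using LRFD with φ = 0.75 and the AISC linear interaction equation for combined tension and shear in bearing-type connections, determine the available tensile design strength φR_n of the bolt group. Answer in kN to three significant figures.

507 kN

A_b = π·20²/4 = 314.2 mm²; f_rv = 191 × 1000 / (4 × 314.2) = 152 MPa.
F'_nt = 1.3 F_nt − (F_nt / φF_nv) f_rv = 1.3·620 − (620/(0.75·469))·152 = 538.1 MPa, capped at F_nt → F'_nt = 538.1 MPa.
R_n = F'_nt · A_b · n = 538.1 × 314.2 × 4 / 1000 = 676.2 kN.
Design strength φR_n = 0.75 × 676.2 = 507 kN.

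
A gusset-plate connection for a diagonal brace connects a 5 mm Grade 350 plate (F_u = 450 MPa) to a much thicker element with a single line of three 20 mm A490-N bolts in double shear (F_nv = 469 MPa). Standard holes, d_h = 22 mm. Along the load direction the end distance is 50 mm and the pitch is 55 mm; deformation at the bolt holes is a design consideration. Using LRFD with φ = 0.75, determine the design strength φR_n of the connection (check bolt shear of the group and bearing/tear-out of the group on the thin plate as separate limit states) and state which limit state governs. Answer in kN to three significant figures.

Bolt shear: A_b = π·20²/4 = 314.2 mm²; R_n = 469 × 314.2 × 3 × 2 / 1000 = 884 kN → 0.75 × 884 = 663 kN.
Bearing (1.2 l_c t F_u ≤ 2.4 d t F_u): upper limit = 2.4·20·5·450 / 1000 = 108 kN.
  Edge l_c = 50 − 22/2 = 39 → r_n = 105.3 kN; interior l_c = 55 − 22 = 33 → r_n = 89.1 kN.
  R_n,bearing = 1·105.3 + 2·89.1 = 283.5 kN → 0.75 × 283.5 = 213 kN.
Bearing governs: 213 kN.

213 kN (bearing governs)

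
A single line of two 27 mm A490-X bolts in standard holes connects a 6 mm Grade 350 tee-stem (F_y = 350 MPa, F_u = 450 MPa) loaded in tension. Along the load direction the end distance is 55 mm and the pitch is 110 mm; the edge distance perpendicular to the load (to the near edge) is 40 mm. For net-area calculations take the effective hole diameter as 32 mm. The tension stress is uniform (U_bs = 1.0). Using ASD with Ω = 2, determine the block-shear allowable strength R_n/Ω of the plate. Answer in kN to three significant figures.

127 kN

Shear plane L_v = 55 + 1·110 = 165 mm; A_gv = 165 × 6 = 990 mm².
A_nv = (165 − 1.5·32) × 6 = 702 mm².
A_nt = (40 − 0.5·32) × 6 = 144 mm².
0.6 F_u A_nv = 189.5 kN; 0.6 F_y A_gv = 207.9 kN → shear rupture governs the shear term.
R_n = 189.5 + 1.0 × 450 × 144 / 1000 = 254.3 kN.
Allowable strength R_n/Ω = 254.3 / 2 = 127 kN.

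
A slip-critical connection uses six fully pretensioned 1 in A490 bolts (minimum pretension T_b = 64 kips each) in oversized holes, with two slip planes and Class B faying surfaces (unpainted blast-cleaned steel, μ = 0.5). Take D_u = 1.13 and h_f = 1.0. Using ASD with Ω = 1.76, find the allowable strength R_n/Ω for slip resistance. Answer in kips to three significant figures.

R_n = μ · D_u · h_f · T_b · n_s · n_b = 0.5 × 1.13 × 1.0 × 64 × 2 × 6 = 433.9 kips.
Allowable strength R_n/Ω = 433.9 / 1.76 = 247 kips.

247 kips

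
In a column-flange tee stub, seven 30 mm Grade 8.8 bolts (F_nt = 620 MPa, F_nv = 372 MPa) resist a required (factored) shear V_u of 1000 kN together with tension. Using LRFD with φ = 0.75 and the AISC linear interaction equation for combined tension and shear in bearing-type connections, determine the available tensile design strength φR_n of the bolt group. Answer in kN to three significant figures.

A_b = π·30²/4 = 706.9 mm²; f_rv = 1000 × 1000 / (7 × 706.9) = 202.1 MPa.
F'_nt = 1.3 F_nt − (F_nt / φF_nv) f_rv = 1.3·620 − (620/(0.75·372))·202.1 = 356.9 MPa, capped at F_nt → F'_nt = 356.9 MPa.
R_n = F'_nt · A_b · n = 356.9 × 706.9 × 7 / 1000 = 1766 kN.
Design strength φR_n = 0.75 × 1766 = 1320 kN.

1320 kN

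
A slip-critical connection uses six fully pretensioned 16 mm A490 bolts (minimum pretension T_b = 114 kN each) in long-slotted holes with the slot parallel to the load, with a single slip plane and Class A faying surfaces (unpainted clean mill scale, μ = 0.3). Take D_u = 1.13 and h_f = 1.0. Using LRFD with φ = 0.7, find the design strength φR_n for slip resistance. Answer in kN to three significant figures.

R_n = μ · D_u · h_f · T_b · n_s · n_b = 0.3 × 1.13 × 1.0 × 114 × 1 × 6 = 231.9 kN.
Design strength φR_n = 0.7 × 231.9 = 162 kN.

162 kN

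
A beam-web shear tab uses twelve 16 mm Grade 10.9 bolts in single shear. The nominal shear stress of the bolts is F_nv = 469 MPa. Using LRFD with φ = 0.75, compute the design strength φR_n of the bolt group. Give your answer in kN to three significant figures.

A_b = π × 16² / 4 = 201.1 mm².
R_n = F_nv · A_b · n · n_s = 469 × 201.1 × 12 × 1 / 1000 = 1132 kN.
Design strength φR_n = 0.75 × 1132 = 849 kN.

849 kN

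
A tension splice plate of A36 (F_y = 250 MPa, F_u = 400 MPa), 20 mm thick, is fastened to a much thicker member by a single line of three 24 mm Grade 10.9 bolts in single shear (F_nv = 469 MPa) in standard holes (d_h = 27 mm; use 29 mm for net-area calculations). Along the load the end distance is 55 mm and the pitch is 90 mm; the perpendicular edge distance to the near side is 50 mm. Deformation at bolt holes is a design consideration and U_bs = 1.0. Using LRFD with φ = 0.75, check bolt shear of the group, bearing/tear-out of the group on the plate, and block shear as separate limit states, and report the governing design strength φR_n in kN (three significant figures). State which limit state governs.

Bolt shear: A_b = π·24²/4 = 452.4 mm²; R_n = 469 × 452.4 × 3 × 1 / 1000 = 636.5 kN → 0.75 × 636.5 = 477 kN.
Bearing: edge l_c = 41.5, r_n = 398.4 kN; interior l_c = 63, r_n = 460.8 kN; R_n = 398.4 + 2·460.8 = 1320 kN → 990 kN.
Block shear: A_gv = 4700, A_nv = 3250, A_nt = 710 mm²; R_n = min(0.6F_uA_nv, 0.6F_yA_gv) + U_bs·F_u·A_nt = 989 kN → 742 kN.
Bolt shear governs: 477 kN.

477 kN (bolt shear governs)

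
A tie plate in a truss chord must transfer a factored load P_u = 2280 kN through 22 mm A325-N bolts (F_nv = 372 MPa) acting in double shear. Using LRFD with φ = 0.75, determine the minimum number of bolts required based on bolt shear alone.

11 bolts

A_b = π·22²/4 = 380.1 mm².
Per-bolt design strength φR_n = 0.75 × 372 × 380.1 × 2 / 1000 = 212.1 kN.
n ≥ 2280 / 212.1 = 10.75 → use 11 bolts.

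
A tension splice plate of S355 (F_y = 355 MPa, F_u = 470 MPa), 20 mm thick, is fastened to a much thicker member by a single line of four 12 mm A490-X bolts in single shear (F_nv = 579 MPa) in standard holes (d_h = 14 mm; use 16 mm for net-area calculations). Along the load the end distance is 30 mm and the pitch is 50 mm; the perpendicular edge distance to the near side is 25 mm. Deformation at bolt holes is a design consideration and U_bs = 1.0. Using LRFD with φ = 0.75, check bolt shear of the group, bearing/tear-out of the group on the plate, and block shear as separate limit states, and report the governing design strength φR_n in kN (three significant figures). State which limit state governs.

196 kN (bolt shear governs)

Bolt shear: A_b = π·12²/4 = 113.1 mm²; R_n = 579 × 113.1 × 4 × 1 / 1000 = 261.9 kN → 0.75 × 261.9 = 196 kN.
Bearing: edge l_c = 23, r_n = 259.4 kN; interior l_c = 36, r_n = 270.7 kN; R_n = 259.4 + 3·270.7 = 1072 kN → 804 kN.
Block shear: A_gv = 3600, A_nv = 2480, A_nt = 340 mm²; R_n = min(0.6F_uA_nv, 0.6F_yA_gv) + U_bs·F_u·A_nt = 859.2 kN → 644 kN.
Bolt shear governs: 196 kN.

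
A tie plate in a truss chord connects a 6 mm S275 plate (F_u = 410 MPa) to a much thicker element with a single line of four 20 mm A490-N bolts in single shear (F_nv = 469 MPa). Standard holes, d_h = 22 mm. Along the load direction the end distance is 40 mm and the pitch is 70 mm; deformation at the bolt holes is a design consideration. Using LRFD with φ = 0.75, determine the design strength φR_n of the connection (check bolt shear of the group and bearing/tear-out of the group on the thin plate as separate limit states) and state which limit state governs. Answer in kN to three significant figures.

Bolt shear: A_b = π·20²/4 = 314.2 mm²; R_n = 469 × 314.2 × 4 × 1 / 1000 = 589.4 kN → 0.75 × 589.4 = 442 kN.
Bearing (1.2 l_c t F_u ≤ 2.4 d t F_u): upper limit = 2.4·20·6·410 / 1000 = 118.1 kN.
  Edge l_c = 40 − 22/2 = 29 → r_n = 85.61 kN; interior l_c = 70 − 22 = 48 → r_n = 118.1 kN.
  R_n,bearing = 1·85.61 + 3·118.1 = 439.8 kN → 0.75 × 439.8 = 330 kN.
Bearing governs: 330 kN.

330 kN (bearing governs)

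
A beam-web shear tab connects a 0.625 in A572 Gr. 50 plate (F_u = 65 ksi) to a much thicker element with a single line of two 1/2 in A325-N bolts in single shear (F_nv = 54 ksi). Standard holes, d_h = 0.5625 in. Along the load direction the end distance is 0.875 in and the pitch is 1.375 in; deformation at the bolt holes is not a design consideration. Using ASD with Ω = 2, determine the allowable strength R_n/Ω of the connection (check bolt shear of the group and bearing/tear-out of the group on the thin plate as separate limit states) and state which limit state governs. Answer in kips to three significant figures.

Bolt shear: A_b = π·0.5²/4 = 0.1963 in²; R_n = 54 × 0.1963 × 2 × 1 = 21.21 kips → 21.21 / 2 = 10.6 kips.
Bearing (1.5 l_c t F_u ≤ 3.0 d t F_u): upper limit = 3.0·0.5·0.625·65 = 60.94 kips.
  Edge l_c = 0.875 − 0.5625/2 = 0.5938 → r_n = 36.18 kips; interior l_c = 1.375 − 0.5625 = 0.8125 → r_n = 49.51 kips.
  R_n,bearing = 1·36.18 + 1·49.51 = 85.69 kips → 85.69 / 2 = 42.8 kips.
Bolt shear governs: 10.6 kips.

10.6 kips (bolt shear governs)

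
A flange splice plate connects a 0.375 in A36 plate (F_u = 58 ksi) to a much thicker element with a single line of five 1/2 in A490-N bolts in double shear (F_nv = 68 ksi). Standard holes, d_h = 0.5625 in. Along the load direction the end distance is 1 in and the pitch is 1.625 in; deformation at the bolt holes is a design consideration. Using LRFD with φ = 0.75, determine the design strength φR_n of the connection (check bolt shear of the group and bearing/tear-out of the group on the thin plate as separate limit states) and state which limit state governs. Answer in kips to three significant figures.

Bolt shear: A_b = π·0.5²/4 = 0.1963 in²; R_n = 68 × 0.1963 × 5 × 2 = 133.5 kips → 0.75 × 133.5 = 100 kips.
Bearing (1.2 l_c t F_u ≤ 2.4 d t F_u): upper limit = 2.4·0.5·0.375·58 = 26.1 kips.
  Edge l_c = 1 − 0.5625/2 = 0.7188 → r_n = 18.76 kips; interior l_c = 1.625 − 0.5625 = 1.062 → r_n = 26.1 kips.
  R_n,bearing = 1·18.76 + 4·26.1 = 123.2 kips → 0.75 × 123.2 = 92.4 kips.
Bearing governs: 92.4 kips.

92.4 kips (bearing governs)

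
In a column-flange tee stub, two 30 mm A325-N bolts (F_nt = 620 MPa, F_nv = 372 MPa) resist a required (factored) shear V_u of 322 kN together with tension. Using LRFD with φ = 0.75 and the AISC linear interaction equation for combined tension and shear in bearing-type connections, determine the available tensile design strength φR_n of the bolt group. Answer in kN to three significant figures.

A_b = π·30²/4 = 706.9 mm²; f_rv = 322 × 1000 / (2 × 706.9) = 227.8 MPa.
F'_nt = 1.3 F_nt − (F_nt / φF_nv) f_rv = 1.3·620 − (620/(0.75·372))·227.8 = 299.8 MPa, capped at F_nt → F'_nt = 299.8 MPa.
R_n = F'_nt · A_b · n = 299.8 × 706.9 × 2 / 1000 = 423.9 kN.
Design strength φR_n = 0.75 × 423.9 = 318 kN.

318 kN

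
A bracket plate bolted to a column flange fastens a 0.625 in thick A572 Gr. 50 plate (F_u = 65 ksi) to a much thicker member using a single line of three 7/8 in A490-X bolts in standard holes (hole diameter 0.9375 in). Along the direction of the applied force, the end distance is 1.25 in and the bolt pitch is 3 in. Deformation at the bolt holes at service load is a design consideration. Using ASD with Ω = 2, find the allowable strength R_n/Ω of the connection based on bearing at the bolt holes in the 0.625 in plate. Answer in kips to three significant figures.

Per bolt r_n = 1.2 l_c t F_u ≤ 2.4 d t F_u; upper limit = 2.4 × 0.875 × 0.625 × 65 = 85.31 kips.
Edge bolt: l_c = 1.25 − 0.9375/2 = 0.7812 in → 1.2 × 0.7812 × 0.625 × 65 = 38.09 → r_n = 38.09 kips.
Interior bolts: l_c = 3 − 0.9375 = 2.062 in → 1.2 × 2.062 × 0.625 × 65 = 100.5 → r_n = 85.31 kips.
R_n = 1 × 38.09 + 2 × 85.31 = 208.7 kips.
Allowable strength R_n/Ω = 208.7 / 2 = 104 kips.

104 kips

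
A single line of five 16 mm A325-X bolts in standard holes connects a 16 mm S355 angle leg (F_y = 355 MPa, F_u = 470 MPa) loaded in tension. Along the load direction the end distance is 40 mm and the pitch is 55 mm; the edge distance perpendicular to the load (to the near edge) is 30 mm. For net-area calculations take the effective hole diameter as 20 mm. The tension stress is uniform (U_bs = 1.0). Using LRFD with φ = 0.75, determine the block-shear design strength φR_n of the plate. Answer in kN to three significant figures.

Shear plane L_v = 40 + 4·55 = 260 mm; A_gv = 260 × 16 = 4160 mm².
A_nv = (260 − 4.5·20) × 16 = 2720 mm².
A_nt = (30 − 0.5·20) × 16 = 320 mm².
0.6 F_u A_nv = 767 kN; 0.6 F_y A_gv = 886.1 kN → shear rupture governs the shear term.
R_n = 767 + 1.0 × 470 × 320 / 1000 = 917.4 kN.
Design strength φR_n = 0.75 × 917.4 = 688 kN.

688 kN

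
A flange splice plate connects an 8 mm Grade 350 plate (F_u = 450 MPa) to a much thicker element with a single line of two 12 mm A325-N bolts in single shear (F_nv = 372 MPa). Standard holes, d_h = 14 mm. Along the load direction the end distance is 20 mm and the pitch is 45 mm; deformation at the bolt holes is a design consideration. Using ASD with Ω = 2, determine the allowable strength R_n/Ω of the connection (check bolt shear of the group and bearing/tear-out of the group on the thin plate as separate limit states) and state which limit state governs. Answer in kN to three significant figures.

Bolt shear: A_b = π·12²/4 = 113.1 mm²; R_n = 372 × 113.1 × 2 × 1 / 1000 = 84.14 kN → 84.14 / 2 = 42.1 kN.
Bearing (1.2 l_c t F_u ≤ 2.4 d t F_u): upper limit = 2.4·12·8·450 / 1000 = 103.7 kN.
  Edge l_c = 20 − 14/2 = 13 → r_n = 56.16 kN; interior l_c = 45 − 14 = 31 → r_n = 103.7 kN.
  R_n,bearing = 1·56.16 + 1·103.7 = 159.8 kN → 159.8 / 2 = 79.9 kN.
Bolt shear governs: 42.1 kN.

42.1 kN (bolt shear governs)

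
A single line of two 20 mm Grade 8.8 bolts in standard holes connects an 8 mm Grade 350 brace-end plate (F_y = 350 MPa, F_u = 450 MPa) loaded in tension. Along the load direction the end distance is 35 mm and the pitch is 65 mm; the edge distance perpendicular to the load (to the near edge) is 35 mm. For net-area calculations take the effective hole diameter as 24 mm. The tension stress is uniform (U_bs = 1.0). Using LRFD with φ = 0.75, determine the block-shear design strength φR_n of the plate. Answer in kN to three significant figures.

Shear plane L_v = 35 + 1·65 = 100 mm; A_gv = 100 × 8 = 800 mm².
A_nv = (100 − 1.5·24) × 8 = 512 mm².
A_nt = (35 − 0.5·24) × 8 = 184 mm².
0.6 F_u A_nv = 138.2 kN; 0.6 F_y A_gv = 168 kN → shear rupture governs the shear term.
R_n = 138.2 + 1.0 × 450 × 184 / 1000 = 221 kN.
Design strength φR_n = 0.75 × 221 = 166 kN.

166 kN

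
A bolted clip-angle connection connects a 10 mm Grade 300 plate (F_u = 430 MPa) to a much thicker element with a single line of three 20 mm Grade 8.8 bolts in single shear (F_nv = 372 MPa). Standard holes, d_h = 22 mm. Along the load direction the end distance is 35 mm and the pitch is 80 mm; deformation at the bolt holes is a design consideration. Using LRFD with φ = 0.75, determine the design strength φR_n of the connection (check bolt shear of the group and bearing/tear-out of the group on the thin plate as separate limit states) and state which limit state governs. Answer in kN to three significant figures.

Bolt shear: A_b = π·20²/4 = 314.2 mm²; R_n = 372 × 314.2 × 3 × 1 / 1000 = 350.6 kN → 0.75 × 350.6 = 263 kN.
Bearing (1.2 l_c t F_u ≤ 2.4 d t F_u): upper limit = 2.4·20·10·430 / 1000 = 206.4 kN.
  Edge l_c = 35 − 22/2 = 24 → r_n = 123.8 kN; interior l_c = 80 − 22 = 58 → r_n = 206.4 kN.
  R_n,bearing = 1·123.8 + 2·206.4 = 536.6 kN → 0.75 × 536.6 = 402 kN.
Bolt shear governs: 263 kN.

263 kN (bolt shear governs)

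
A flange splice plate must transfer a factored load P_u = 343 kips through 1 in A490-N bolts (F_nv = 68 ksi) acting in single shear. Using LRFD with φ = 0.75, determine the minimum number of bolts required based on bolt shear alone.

A_b = π·1²/4 = 0.7854 in².
Per-bolt design strength φR_n = 0.75 × 68 × 0.7854 × 1 = 40.06 kips.
n ≥ 343 / 40.06 = 8.563 → use 9 bolts.

9 bolts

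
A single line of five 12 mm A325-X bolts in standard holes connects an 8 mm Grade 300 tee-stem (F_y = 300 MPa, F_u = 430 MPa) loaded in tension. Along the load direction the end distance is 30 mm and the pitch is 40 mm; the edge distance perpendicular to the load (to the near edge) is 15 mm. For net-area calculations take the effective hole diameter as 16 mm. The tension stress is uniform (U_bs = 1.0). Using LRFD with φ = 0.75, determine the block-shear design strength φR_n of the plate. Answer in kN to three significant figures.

201 kN

Shear plane L_v = 30 + 4·40 = 190 mm; A_gv = 190 × 8 = 1520 mm².
A_nv = (190 − 4.5·16) × 8 = 944 mm².
A_nt = (15 − 0.5·16) × 8 = 56 mm².
0.6 F_u A_nv = 243.6 kN; 0.6 F_y A_gv = 273.6 kN → shear rupture governs the shear term.
R_n = 243.6 + 1.0 × 430 × 56 / 1000 = 267.6 kN.
Design strength φR_n = 0.75 × 267.6 = 201 kN.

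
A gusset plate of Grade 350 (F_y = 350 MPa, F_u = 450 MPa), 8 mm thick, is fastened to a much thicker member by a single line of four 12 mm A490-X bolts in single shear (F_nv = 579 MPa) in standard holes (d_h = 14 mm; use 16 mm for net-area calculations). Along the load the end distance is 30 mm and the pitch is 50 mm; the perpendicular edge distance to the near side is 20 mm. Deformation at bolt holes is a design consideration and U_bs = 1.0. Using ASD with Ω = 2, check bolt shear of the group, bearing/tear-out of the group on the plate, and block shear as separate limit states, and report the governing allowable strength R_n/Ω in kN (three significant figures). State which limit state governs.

Bolt shear: A_b = π·12²/4 = 113.1 mm²; R_n = 579 × 113.1 × 4 × 1 / 1000 = 261.9 kN → 261.9 / 2 = 131 kN.
Bearing: edge l_c = 23, r_n = 99.36 kN; interior l_c = 36, r_n = 103.7 kN; R_n = 99.36 + 3·103.7 = 410.4 kN → 205 kN.
Block shear: A_gv = 1440, A_nv = 992, A_nt = 96 mm²; R_n = min(0.6F_uA_nv, 0.6F_yA_gv) + U_bs·F_u·A_nt = 311 kN → 156 kN.
Bolt shear governs: 131 kN.

131 kN (bolt shear governs)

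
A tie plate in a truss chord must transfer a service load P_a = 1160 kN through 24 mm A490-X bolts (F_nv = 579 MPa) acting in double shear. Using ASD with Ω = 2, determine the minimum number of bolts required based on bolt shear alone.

5 bolts

A_b = π·24²/4 = 452.4 mm².
Per-bolt allowable strength R_n/Ω = 579 × 452.4 × 2 / 1000 / 2 = 261.9 kN.
n ≥ 1160 / 261.9 = 4.429 → use 5 bolts.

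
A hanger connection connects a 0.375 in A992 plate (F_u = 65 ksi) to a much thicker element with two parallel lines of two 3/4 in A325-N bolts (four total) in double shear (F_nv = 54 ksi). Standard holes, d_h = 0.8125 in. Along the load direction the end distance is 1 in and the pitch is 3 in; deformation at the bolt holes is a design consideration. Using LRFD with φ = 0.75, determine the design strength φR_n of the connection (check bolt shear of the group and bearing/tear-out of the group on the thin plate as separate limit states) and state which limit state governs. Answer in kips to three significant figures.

Bolt shear: A_b = π·0.75²/4 = 0.4418 in²; R_n = 54 × 0.4418 × 4 × 2 = 190.9 kips → 0.75 × 190.9 = 143 kips.
Bearing (1.2 l_c t F_u ≤ 2.4 d t F_u): upper limit = 2.4·0.75·0.375·65 = 43.87 kips.
  Edge l_c = 1 − 0.8125/2 = 0.5938 → r_n = 17.37 kips; interior l_c = 3 − 0.8125 = 2.188 → r_n = 43.87 kips.
  R_n,bearing = 2·17.37 + 2·43.87 = 122.5 kips → 0.75 × 122.5 = 91.9 kips.
Bearing governs: 91.9 kips.

91.9 kips (bearing governs)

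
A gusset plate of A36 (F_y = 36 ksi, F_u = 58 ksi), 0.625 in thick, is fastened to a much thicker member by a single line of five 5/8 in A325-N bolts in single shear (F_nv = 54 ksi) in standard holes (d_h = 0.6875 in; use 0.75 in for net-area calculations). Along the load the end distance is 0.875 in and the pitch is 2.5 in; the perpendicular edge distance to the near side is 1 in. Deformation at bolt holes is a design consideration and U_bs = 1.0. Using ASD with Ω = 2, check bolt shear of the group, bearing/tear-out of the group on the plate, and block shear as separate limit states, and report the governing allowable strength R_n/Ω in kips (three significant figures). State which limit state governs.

41.4 kips (bolt shear governs)

Bolt shear: A_b = π·0.625²/4 = 0.3068 in²; R_n = 54 × 0.3068 × 5 × 1 = 82.83 kips → 82.83 / 2 = 41.4 kips.
Bearing: edge l_c = 0.5312, r_n = 23.11 kips; interior l_c = 1.812, r_n = 54.38 kips; R_n = 23.11 + 4·54.38 = 240.6 kips → 120 kips.
Block shear: A_gv = 6.797, A_nv = 4.688, A_nt = 0.3906 in²; R_n = min(0.6F_uA_nv, 0.6F_yA_gv) + U_bs·F_u·A_nt = 169.5 kips → 84.7 kips.
Bolt shear governs: 41.4 kips.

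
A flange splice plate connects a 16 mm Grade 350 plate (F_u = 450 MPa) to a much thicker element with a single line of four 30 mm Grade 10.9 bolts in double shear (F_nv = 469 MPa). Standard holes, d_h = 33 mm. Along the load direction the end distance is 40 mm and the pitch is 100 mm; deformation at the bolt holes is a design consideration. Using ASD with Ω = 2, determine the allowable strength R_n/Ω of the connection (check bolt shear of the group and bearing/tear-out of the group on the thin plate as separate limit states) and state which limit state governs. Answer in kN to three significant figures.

879 kN (bearing governs)

Bolt shear: A_b = π·30²/4 = 706.9 mm²; R_n = 469 × 706.9 × 4 × 2 / 1000 = 2652 kN → 2652 / 2 = 1330 kN.
Bearing (1.2 l_c t F_u ≤ 2.4 d t F_u): upper limit = 2.4·30·16·450 / 1000 = 518.4 kN.
  Edge l_c = 40 − 33/2 = 23.5 → r_n = 203 kN; interior l_c = 100 − 33 = 67 → r_n = 518.4 kN.
  R_n,bearing = 1·203 + 3·518.4 = 1758 kN → 1758 / 2 = 879 kN.
Bearing governs: 879 kN.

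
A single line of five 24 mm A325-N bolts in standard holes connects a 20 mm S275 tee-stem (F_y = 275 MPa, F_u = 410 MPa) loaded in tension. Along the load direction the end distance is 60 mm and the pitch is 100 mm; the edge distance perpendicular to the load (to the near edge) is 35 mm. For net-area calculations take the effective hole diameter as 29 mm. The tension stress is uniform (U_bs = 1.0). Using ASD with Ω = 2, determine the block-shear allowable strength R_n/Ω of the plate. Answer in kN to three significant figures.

Shear plane L_v = 60 + 4·100 = 460 mm; A_gv = 460 × 20 = 9200 mm².
A_nv = (460 − 4.5·29) × 20 = 6590 mm².
A_nt = (35 − 0.5·29) × 20 = 410 mm².
0.6 F_u A_nv = 1621 kN; 0.6 F_y A_gv = 1518 kN → shear yielding governs the shear term.
R_n = 1518 + 1.0 × 410 × 410 / 1000 = 1686 kN.
Allowable strength R_n/Ω = 1686 / 2 = 843 kN.

843 kN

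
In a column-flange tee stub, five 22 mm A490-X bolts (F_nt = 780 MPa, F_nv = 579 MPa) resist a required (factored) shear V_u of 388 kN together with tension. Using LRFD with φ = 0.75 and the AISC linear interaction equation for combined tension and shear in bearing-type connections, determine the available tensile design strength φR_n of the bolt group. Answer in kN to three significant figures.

A_b = π·22²/4 = 380.1 mm²; f_rv = 388 × 1000 / (5 × 380.1) = 204.1 MPa.
F'_nt = 1.3 F_nt − (F_nt / φF_nv) f_rv = 1.3·780 − (780/(0.75·579))·204.1 = 647.3 MPa, capped at F_nt → F'_nt = 647.3 MPa.
R_n = F'_nt · A_b · n = 647.3 × 380.1 × 5 / 1000 = 1230 kN.
Design strength φR_n = 0.75 × 1230 = 923 kN.

923 kN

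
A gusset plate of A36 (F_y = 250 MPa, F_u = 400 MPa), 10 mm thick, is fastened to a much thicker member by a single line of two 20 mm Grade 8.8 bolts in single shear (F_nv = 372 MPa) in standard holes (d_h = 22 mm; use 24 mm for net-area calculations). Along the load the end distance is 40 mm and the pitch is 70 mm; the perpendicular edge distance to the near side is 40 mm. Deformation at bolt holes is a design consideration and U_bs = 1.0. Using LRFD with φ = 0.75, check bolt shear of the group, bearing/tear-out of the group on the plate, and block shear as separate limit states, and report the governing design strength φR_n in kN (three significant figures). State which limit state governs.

175 kN (bolt shear governs)

Bolt shear: A_b = π·20²/4 = 314.2 mm²; R_n = 372 × 314.2 × 2 × 1 / 1000 = 233.7 kN → 0.75 × 233.7 = 175 kN.
Bearing: edge l_c = 29, r_n = 139.2 kN; interior l_c = 48, r_n = 192 kN; R_n = 139.2 + 1·192 = 331.2 kN → 248 kN.
Block shear: A_gv = 1100, A_nv = 740, A_nt = 280 mm²; R_n = min(0.6F_uA_nv, 0.6F_yA_gv) + U_bs·F_u·A_nt = 277 kN → 208 kN.
Bolt shear governs: 175 kN.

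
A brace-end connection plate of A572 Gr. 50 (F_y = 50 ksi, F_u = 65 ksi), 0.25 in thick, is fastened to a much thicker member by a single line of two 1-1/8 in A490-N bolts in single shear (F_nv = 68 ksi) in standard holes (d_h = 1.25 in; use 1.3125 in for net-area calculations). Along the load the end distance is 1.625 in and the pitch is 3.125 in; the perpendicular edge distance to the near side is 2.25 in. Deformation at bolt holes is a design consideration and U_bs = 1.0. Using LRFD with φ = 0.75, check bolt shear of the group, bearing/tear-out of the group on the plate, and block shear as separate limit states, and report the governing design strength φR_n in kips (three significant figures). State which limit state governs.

39.8 kips (block shear governs)

Bolt shear: A_b = π·1.125²/4 = 0.994 in²; R_n = 68 × 0.994 × 2 × 1 = 135.2 kips → 0.75 × 135.2 = 101 kips.
Bearing: edge l_c = 1, r_n = 19.5 kips; interior l_c = 1.875, r_n = 36.56 kips; R_n = 19.5 + 1·36.56 = 56.06 kips → 42 kips.
Block shear: A_gv = 1.188, A_nv = 0.6953, A_nt = 0.3984 in²; R_n = min(0.6F_uA_nv, 0.6F_yA_gv) + U_bs·F_u·A_nt = 53.02 kips → 39.8 kips.
Block shear governs: 39.8 kips.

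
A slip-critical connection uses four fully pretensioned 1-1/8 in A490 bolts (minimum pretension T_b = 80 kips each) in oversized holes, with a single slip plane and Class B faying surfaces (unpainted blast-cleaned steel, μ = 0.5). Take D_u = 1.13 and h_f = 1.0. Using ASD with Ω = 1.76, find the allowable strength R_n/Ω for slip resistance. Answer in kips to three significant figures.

103 kips

R_n = μ · D_u · h_f · T_b · n_s · n_b = 0.5 × 1.13 × 1.0 × 80 × 1 × 4 = 180.8 kips.
Allowable strength R_n/Ω = 180.8 / 1.76 = 103 kips.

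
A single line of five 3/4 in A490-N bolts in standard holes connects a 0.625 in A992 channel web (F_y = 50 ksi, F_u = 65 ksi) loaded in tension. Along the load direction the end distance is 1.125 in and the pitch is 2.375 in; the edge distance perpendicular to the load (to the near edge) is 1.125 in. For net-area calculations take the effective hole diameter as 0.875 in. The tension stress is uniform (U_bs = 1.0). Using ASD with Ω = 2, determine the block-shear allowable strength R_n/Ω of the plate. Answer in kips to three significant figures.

Shear plane L_v = 1.125 + 4·2.375 = 10.62 in; A_gv = 10.62 × 0.625 = 6.641 in².
A_nv = (10.62 − 4.5·0.875) × 0.625 = 4.18 in².
A_nt = (1.125 − 0.5·0.875) × 0.625 = 0.4297 in².
0.6 F_u A_nv = 163 kips; 0.6 F_y A_gv = 199.2 kips → shear rupture governs the shear term.
R_n = 163 + 1.0 × 65 × 0.4297 = 190.9 kips.
Allowable strength R_n/Ω = 190.9 / 2 = 95.5 kips.

95.5 kips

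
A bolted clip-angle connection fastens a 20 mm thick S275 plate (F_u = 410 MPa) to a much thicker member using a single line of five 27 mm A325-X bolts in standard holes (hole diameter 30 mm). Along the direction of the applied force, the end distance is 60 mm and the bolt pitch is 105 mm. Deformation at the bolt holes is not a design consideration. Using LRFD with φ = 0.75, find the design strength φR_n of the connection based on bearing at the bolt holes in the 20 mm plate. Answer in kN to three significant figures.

2410 kN

Per bolt r_n = 1.5 l_c t F_u ≤ 3.0 d t F_u; upper limit = 3.0 × 27 × 20 × 410 / 1000 = 664.2 kN.
Edge bolt: l_c = 60 − 30/2 = 45 mm → 1.5 × 45 × 20 × 410 / 1000 = 553.5 → r_n = 553.5 kN.
Interior bolts: l_c = 105 − 30 = 75 mm → 1.5 × 75 × 20 × 410 / 1000 = 922.5 → r_n = 664.2 kN.
R_n = 1 × 553.5 + 4 × 664.2 = 3210 kN.
Design strength φR_n = 0.75 × 3210 = 2410 kN.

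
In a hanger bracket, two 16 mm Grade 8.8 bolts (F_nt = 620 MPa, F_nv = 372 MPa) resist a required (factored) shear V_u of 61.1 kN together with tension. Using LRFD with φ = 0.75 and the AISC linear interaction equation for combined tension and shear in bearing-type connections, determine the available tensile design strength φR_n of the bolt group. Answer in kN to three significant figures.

A_b = π·16²/4 = 201.1 mm²; f_rv = 61.1 × 1000 / (2 × 201.1) = 151.9 MPa.
F'_nt = 1.3 F_nt − (F_nt / φF_nv) f_rv = 1.3·620 − (620/(0.75·372))·151.9 = 468.3 MPa, capped at F_nt → F'_nt = 468.3 MPa.
R_n = F'_nt · A_b · n = 468.3 × 201.1 × 2 / 1000 = 188.3 kN.
Design strength φR_n = 0.75 × 188.3 = 141 kN.

141 kN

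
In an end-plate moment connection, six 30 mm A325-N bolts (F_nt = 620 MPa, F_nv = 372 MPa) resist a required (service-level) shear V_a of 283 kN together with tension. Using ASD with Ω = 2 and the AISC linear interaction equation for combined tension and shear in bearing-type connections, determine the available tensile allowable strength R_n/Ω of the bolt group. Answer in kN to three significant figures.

1240 kN

A_b = π·30²/4 = 706.9 mm²; f_rv = 283 × 1000 / (6 × 706.9) = 66.73 MPa.
F'_nt = 1.3 F_nt − (Ω F_nt / F_nv) f_rv = 1.3·620 − (2·620/372)·66.73 = 583.6 MPa, capped at F_nt → F'_nt = 583.6 MPa.
R_n = F'_nt · A_b · n = 583.6 × 706.9 × 6 / 1000 = 2475 kN.
Allowable strength R_n/Ω = 2475 / 2 = 1240 kN.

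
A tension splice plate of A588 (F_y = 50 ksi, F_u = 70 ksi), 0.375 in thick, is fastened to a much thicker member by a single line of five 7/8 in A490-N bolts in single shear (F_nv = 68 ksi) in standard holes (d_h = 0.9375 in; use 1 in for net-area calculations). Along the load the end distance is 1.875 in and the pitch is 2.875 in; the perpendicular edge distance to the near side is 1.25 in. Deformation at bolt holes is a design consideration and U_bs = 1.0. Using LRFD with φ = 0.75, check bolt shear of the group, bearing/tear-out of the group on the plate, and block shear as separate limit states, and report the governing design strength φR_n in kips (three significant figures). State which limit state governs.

120 kips (block shear governs)

Bolt shear: A_b = π·0.875²/4 = 0.6013 in²; R_n = 68 × 0.6013 × 5 × 1 = 204.4 kips → 0.75 × 204.4 = 153 kips.
Bearing: edge l_c = 1.406, r_n = 44.3 kips; interior l_c = 1.938, r_n = 55.13 kips; R_n = 44.3 + 4·55.13 = 264.8 kips → 199 kips.
Block shear: A_gv = 5.016, A_nv = 3.328, A_nt = 0.2812 in²; R_n = min(0.6F_uA_nv, 0.6F_yA_gv) + U_bs·F_u·A_nt = 159.5 kips → 120 kips.
Block shear governs: 120 kips.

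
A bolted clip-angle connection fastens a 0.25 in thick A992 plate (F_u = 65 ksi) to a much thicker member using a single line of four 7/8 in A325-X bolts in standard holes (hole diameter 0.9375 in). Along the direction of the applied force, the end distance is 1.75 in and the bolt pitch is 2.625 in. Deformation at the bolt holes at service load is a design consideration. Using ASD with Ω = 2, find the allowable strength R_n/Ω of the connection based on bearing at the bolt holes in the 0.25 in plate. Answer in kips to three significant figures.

61.9 kips

Per bolt r_n = 1.2 l_c t F_u ≤ 2.4 d t F_u; upper limit = 2.4 × 0.875 × 0.25 × 65 = 34.12 kips.
Edge bolt: l_c = 1.75 − 0.9375/2 = 1.281 in → 1.2 × 1.281 × 0.25 × 65 = 24.98 → r_n = 24.98 kips.
Interior bolts: l_c = 2.625 − 0.9375 = 1.688 in → 1.2 × 1.688 × 0.25 × 65 = 32.91 → r_n = 32.91 kips.
R_n = 1 × 24.98 + 3 × 32.91 = 123.7 kips.
Allowable strength R_n/Ω = 123.7 / 2 = 61.9 kips.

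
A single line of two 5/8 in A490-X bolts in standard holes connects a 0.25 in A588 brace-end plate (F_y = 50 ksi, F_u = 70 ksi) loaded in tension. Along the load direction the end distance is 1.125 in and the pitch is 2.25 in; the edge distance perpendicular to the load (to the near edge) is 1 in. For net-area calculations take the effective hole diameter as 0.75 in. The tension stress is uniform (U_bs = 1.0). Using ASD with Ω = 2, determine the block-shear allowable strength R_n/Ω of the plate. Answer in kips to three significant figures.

17.3 kips

Shear plane L_v = 1.125 + 1·2.25 = 3.375 in; A_gv = 3.375 × 0.25 = 0.8438 in².
A_nv = (3.375 − 1.5·0.75) × 0.25 = 0.5625 in².
A_nt = (1 − 0.5·0.75) × 0.25 = 0.1562 in².
0.6 F_u A_nv = 23.62 kips; 0.6 F_y A_gv = 25.31 kips → shear rupture governs the shear term.
R_n = 23.62 + 1.0 × 70 × 0.1562 = 34.56 kips.
Allowable strength R_n/Ω = 34.56 / 2 = 17.3 kips.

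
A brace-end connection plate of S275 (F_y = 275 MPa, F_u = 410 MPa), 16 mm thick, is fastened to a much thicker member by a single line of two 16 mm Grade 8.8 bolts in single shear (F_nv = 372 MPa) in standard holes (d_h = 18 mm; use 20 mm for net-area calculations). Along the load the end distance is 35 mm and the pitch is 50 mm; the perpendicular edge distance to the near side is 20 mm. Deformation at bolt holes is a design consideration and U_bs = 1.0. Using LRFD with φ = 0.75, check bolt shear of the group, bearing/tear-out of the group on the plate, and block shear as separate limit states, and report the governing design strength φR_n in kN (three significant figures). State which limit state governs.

112 kN (bolt shear governs)

Bolt shear: A_b = π·16²/4 = 201.1 mm²; R_n = 372 × 201.1 × 2 × 1 / 1000 = 149.6 kN → 0.75 × 149.6 = 112 kN.
Bearing: edge l_c = 26, r_n = 204.7 kN; interior l_c = 32, r_n = 251.9 kN; R_n = 204.7 + 1·251.9 = 456.6 kN → 342 kN.
Block shear: A_gv = 1360, A_nv = 880, A_nt = 160 mm²; R_n = min(0.6F_uA_nv, 0.6F_yA_gv) + U_bs·F_u·A_nt = 282.1 kN → 212 kN.
Bolt shear governs: 112 kN.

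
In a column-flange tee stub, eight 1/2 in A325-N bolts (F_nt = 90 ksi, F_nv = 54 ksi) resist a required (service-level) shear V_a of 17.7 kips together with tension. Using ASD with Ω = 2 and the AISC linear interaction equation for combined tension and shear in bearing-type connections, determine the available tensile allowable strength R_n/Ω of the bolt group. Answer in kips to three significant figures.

A_b = π·0.5²/4 = 0.1963 in²; f_rv = 17.7 / (8 × 0.1963) = 11.27 ksi.
F'_nt = 1.3 F_nt − (Ω F_nt / F_nv) f_rv = 1.3·90 − (2·90/54)·11.27 = 79.44 ksi, capped at F_nt → F'_nt = 79.44 ksi.
R_n = F'_nt · A_b · n = 79.44 × 0.1963 × 8 = 124.8 kips.
Allowable strength R_n/Ω = 124.8 / 2 = 62.4 kips.

62.4 kips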